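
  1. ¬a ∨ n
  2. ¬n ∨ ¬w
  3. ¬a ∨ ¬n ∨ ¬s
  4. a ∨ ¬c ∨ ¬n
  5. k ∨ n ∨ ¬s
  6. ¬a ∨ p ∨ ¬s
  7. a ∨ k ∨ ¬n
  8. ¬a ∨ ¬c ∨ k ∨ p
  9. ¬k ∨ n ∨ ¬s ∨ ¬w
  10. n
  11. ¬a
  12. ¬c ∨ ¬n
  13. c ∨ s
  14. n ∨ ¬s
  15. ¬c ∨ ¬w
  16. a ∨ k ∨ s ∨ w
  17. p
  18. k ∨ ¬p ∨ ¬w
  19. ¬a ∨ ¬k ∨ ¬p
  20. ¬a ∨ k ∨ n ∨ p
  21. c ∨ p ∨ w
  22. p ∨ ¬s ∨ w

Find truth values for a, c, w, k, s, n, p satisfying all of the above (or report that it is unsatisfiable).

a: False; c: False; w: False; k: True; s: True; n: True; p: True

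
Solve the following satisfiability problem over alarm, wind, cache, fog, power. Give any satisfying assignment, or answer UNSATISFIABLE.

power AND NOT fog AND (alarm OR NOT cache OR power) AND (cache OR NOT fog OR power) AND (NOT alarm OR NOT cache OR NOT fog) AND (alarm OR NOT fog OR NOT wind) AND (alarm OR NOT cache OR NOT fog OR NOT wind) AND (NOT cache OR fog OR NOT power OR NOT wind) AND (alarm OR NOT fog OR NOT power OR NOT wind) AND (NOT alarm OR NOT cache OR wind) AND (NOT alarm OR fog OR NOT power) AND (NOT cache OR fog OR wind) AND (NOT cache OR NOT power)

alarm = False, wind = False, cache = False, fog = False, power = True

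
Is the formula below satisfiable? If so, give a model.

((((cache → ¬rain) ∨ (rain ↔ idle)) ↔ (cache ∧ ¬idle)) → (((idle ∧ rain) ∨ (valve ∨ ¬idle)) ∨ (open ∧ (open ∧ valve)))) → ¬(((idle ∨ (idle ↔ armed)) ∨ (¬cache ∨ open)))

idle: False, rain: True, open: False, armed: True, valve: True, cache: True

  ((((cache → ¬rain) ∨ (rain ↔ idle)) ↔ (cache ∧ ¬idle)) → (((idle ∧ rain) ∨ (valve ∨ ¬idle)) ∨ (open ∧ (open ∧ valve)))) → ¬(((idle ∨ (idle ↔ armed)) ∨ (¬cache ∨ open))) = True
    (((cache → ¬rain) ∨ (rain ↔ idle)) ↔ (cache ∧ ¬idle)) → (((idle ∧ rain) ∨ (valve ∨ ¬idle)) ∨ (open ∧ (open ∧ valve))) = True
      ((cache → ¬rain) ∨ (rain ↔ idle)) ↔ (cache ∧ ¬idle) = False
        (cache → ¬rain) ∨ (rain ↔ idle) = False
          cache → ¬rain = False
            ¬rain = False
          rain ↔ idle = False
        cache ∧ ¬idle = True
          ¬idle = True
      ((idle ∧ rain) ∨ (valve ∨ ¬idle)) ∨ (open ∧ (open ∧ valve)) = True
        (idle ∧ rain) ∨ (valve ∨ ¬idle) = True
          idle ∧ rain = False
          valve ∨ ¬idle = True
            ¬idle = True
        open ∧ (open ∧ valve) = False
          open ∧ valve = False
    ¬(((idle ∨ (idle ↔ armed)) ∨ (¬cache ∨ open))) = True
      (idle ∨ (idle ↔ armed)) ∨ (¬cache ∨ open) = False
        idle ∨ (idle ↔ armed) = False
          idle ↔ armed = False
        ¬cache ∨ open = False
          ¬cache = False
The formula evaluates to True.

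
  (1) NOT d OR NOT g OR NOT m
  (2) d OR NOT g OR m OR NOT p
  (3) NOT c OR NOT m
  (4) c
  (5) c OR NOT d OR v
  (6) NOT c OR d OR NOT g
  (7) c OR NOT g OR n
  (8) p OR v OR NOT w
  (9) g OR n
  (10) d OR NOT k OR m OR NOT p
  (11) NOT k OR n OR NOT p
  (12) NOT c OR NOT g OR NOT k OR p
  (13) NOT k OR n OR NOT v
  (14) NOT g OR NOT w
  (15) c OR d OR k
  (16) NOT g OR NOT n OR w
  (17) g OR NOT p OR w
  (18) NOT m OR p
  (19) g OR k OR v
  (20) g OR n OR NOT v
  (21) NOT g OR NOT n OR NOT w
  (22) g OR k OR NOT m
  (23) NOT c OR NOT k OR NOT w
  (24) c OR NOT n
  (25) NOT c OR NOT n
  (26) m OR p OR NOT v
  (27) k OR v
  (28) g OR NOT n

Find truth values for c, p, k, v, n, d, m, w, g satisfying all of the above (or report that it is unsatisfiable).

c=T; p=T; k=F; v=T; n=F; d=T; m=F; w=F; g=T

Unit clause (c) forces c = True.
In (NOT c OR NOT n) only NOT n is left, so n = False.
In (NOT c OR NOT m) only NOT m is left, so m = False.
In (g OR n) only g is left, so g = True.
In (NOT g OR NOT w) only NOT w is left, so w = False.
In (NOT c OR d OR NOT g) only d is left, so d = True.
Set p = True.
  then (NOT k OR n OR NOT p) forces k = False.
  then (k OR v) forces v = True.
All clauses satisfied.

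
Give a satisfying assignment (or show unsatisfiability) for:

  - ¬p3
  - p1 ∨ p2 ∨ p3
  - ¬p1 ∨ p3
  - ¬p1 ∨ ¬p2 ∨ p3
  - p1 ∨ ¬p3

Unit clause (¬p3) forces p3 = False.
In (¬p1 ∨ p3) only ¬p1 is left, so p1 = False.
In (p1 ∨ p2 ∨ p3) only p2 is left, so p2 = True.
Check each clause:
  (¬p3): ¬p3 holds.
  (p1 ∨ p2 ∨ p3): p2 holds.
  (¬p1 ∨ p3): ¬p1 holds.
  (¬p1 ∨ ¬p2 ∨ p3): ¬p1 holds.
  (p1 ∨ ¬p3): ¬p3 holds.
All clauses satisfied.

p1 = False, p2 = True, p3 = False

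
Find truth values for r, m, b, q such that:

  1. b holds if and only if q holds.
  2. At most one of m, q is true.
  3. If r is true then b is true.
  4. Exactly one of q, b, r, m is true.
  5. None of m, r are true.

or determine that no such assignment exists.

No satisfying assignment exists.

Case b = True:
  (1) with b=T forces q = True.
  Constraint (4) is violated (q=T, b=T) — contradiction.
Case b = False:
  (1) with b=F forces q = False.
  (3) with b=F forces r = False.
  (4) with q=F, b=F, r=F forces m = True.
  Constraint (5) is violated (m=T) — contradiction.
Both cases fail — unsatisfiable.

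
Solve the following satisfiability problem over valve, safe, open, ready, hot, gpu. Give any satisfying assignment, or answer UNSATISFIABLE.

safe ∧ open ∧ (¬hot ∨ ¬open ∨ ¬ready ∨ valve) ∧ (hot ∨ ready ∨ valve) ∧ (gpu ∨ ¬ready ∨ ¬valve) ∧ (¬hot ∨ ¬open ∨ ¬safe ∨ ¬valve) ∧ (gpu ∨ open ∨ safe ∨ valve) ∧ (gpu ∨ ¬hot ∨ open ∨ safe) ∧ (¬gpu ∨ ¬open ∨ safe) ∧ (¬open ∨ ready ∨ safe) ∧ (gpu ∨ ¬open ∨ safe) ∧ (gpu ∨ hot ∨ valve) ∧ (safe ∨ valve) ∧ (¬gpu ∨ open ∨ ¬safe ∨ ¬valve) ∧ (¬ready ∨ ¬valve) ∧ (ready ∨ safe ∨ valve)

Unit clause (safe) forces safe = True.
Unit clause (open) forces open = True.
Set valve = True.
  then (¬hot ∨ ¬open ∨ ¬safe ∨ ¬valve) forces hot = False.
  then (¬ready ∨ ¬valve) forces ready = False.
Set gpu = True.
All clauses satisfied.

valve: True; safe: True; open: True; ready: False; hot: False; gpu: True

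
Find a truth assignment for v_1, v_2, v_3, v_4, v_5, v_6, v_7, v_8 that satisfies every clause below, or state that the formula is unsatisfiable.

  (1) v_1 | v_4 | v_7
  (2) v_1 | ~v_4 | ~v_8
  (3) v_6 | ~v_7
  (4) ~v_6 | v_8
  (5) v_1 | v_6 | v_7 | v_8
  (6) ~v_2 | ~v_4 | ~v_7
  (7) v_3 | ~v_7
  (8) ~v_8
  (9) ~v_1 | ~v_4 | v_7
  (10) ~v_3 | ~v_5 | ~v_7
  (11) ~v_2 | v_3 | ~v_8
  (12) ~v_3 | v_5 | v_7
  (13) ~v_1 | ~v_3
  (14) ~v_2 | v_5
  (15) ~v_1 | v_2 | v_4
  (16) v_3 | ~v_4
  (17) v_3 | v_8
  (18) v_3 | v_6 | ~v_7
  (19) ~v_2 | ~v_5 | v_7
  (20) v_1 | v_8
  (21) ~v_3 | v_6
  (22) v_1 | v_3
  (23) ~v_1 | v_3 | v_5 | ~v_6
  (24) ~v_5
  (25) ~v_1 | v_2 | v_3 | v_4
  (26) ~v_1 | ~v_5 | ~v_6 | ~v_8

Unsatisfiable

Case v_3 = True:
  (~v_8) forces v_8 = False.
  (~v_6 | v_8) forces v_6 = False.
  Clause (~v_3 | v_6) is falsified — contradiction.
Case v_3 = False:
  (v_3 | ~v_7) forces v_7 = False.
  (~v_8) forces v_8 = False.
  Clause (v_3 | v_8) is falsified — contradiction.
Both cases fail, so the formula is unsatisfiable.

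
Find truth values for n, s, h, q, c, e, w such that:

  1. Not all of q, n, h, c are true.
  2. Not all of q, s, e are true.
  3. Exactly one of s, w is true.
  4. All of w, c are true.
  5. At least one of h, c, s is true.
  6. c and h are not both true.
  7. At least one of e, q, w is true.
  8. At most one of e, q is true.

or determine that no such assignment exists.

n = True; s = False; h = False; q = False; c = True; e = True; w = True

  (1) {q, n, h, c}: 2/4 true — not all ✓
  (2) {q, s, e}: 1/3 true — not all ✓
  (3) {s, w}: 1 true — exactly one ✓
  (4) {w, c}: all 2 true ✓
  (5) {h, c, s}: 1 true — at least one ✓
  (6) c=T, h=F — not both ✓
  (7) {e, q, w}: 2 true — at least one ✓
  (8) {e, q}: 1 true — at most one ✓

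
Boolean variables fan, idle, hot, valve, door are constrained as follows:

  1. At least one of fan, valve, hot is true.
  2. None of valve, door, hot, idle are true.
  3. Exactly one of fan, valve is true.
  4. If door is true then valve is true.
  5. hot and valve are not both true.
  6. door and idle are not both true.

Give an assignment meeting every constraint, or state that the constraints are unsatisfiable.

fan = True, idle = False, hot = False, valve = False, door = False

  (1) {fan, valve, hot}: 1 true — at least one ✓
  (2) {valve, door, hot, idle}: 0 true — none ✓
  (3) {fan, valve}: 1 true — exactly one ✓
  (4) door=F ⇒ valve: vacuous ✓
  (5) hot=F, valve=F — not both ✓
  (6) door=F, idle=F — not both ✓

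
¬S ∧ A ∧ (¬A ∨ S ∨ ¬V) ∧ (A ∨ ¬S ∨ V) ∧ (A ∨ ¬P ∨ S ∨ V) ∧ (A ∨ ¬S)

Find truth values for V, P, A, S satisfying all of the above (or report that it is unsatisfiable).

V = False, P = True, A = True, S = False

Unit clause (¬S) forces S = False.
Unit clause (A) forces A = True.
In (¬A ∨ S ∨ ¬V) only ¬V is left, so V = False.
Set P = True.
Check each clause:
  (¬S): ¬S holds.
  (A): A holds.
  (¬A ∨ S ∨ ¬V): ¬V holds.
  (A ∨ ¬S ∨ V): A holds.
  (A ∨ ¬P ∨ S ∨ V): A holds.
  (A ∨ ¬S): A holds.
All clauses satisfied.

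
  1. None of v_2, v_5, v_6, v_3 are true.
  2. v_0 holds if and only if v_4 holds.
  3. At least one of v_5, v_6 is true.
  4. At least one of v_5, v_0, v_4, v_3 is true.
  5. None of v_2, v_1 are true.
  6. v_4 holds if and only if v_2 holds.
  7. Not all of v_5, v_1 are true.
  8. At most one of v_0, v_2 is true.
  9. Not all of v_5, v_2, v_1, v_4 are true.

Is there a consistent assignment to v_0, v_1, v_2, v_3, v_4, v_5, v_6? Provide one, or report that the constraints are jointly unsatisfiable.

Case v_2 = True:
  Constraint (1) is violated (v_2=T) — contradiction.
Case v_2 = False:
  (1) forces v_5 = False.
  (1) forces v_6 = False.
  Constraint (3) is violated (v_5=F, v_6=F) — contradiction.
Both cases fail — unsatisfiable.

No satisfying assignment exists.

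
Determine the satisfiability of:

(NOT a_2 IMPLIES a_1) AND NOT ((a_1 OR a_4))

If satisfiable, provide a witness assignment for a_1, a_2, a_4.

a_1 = False, a_2 = True, a_4 = False

  NOT a_2 IMPLIES a_1 = True
    NOT a_2 = False
  NOT ((a_1 OR a_4)) = True
    a_1 OR a_4 = False
Both conjuncts True, so the formula holds.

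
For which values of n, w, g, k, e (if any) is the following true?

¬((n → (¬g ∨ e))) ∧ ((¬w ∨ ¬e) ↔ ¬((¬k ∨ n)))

Case e = True: the conjunct ¬((n → (¬g ∨ e))) becomes ¬((n → True)) = False.
Case e = False: the formula simplifies to ¬((n → ¬g)) ∧ ¬((¬k ∨ n)).
  n = True: the conjunct ¬((¬k ∨ n)) becomes ¬((¬k ∨ True)) = False.
  n = False: the conjunct ¬((n → ¬g)) becomes ¬((False → ¬g)) = False.
Both cases fail — unsatisfiable.

The formula is unsatisfiable.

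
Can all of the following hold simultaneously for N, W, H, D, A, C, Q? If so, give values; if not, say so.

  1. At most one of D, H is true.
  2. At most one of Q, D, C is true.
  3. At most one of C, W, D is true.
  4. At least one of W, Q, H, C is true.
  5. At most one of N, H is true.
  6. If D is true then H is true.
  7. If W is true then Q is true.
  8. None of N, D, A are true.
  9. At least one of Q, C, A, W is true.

N = False, W = False, H = False, D = False, A = False, C = False, Q = True

  (1) {D, H}: 0 true — at most one ✓
  (2) {Q, D, C}: 1 true — at most one ✓
  (3) {C, W, D}: 0 true — at most one ✓
  (4) {W, Q, H, C}: 1 true — at least one ✓
  (5) {N, H}: 0 true — at most one ✓
  (6) D=F ⇒ H: vacuous ✓
  (7) W=F ⇒ Q: vacuous ✓
  (8) {N, D, A}: 0 true — none ✓
  (9) {Q, C, A, W}: 1 true — at least one ✓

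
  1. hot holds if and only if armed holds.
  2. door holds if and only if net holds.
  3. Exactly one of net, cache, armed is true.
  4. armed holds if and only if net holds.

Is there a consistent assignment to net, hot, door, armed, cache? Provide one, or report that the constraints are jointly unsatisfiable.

net: False; hot: False; door: False; armed: False; cache: True

  (1) hot=F, armed=F — same ✓
  (2) door=F, net=F — same ✓
  (3) {net, cache, armed}: 1 true — exactly one ✓
  (4) armed=F, net=F — same ✓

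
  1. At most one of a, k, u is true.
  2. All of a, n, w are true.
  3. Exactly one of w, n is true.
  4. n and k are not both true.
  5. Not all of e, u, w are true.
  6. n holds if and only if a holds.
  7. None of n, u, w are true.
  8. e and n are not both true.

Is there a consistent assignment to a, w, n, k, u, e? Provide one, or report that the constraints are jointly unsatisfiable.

Case w = True:
  Constraint (7) is violated (w=T) — contradiction.
Case w = False:
  Constraint (2) is violated (w=F) — contradiction.
Both cases fail — unsatisfiable.

The formula is unsatisfiable.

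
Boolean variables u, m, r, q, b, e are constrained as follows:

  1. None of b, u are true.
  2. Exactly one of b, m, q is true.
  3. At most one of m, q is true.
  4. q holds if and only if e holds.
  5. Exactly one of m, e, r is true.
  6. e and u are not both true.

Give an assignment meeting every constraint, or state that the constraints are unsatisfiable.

u = False; m = True; r = False; q = False; b = False; e = False

  (1) {b, u}: 0 true — none ✓
  (2) {b, m, q}: 1 true — exactly one ✓
  (3) {m, q}: 1 true — at most one ✓
  (4) q=F, e=F — same ✓
  (5) {m, e, r}: 1 true — exactly one ✓
  (6) e=F, u=F — not both ✓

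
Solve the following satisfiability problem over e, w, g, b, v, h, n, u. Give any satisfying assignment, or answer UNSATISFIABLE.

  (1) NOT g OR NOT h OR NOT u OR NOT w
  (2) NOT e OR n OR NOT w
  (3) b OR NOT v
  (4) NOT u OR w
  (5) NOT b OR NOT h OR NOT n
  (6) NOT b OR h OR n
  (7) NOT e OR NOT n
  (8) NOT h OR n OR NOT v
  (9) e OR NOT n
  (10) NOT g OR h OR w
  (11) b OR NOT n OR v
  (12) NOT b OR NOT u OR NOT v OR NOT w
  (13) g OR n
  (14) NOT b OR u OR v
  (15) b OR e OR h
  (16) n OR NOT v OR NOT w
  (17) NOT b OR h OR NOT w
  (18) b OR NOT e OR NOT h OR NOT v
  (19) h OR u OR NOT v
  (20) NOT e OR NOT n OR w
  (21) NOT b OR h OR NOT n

e = False, w = True, g = True, b = False, v = False, h = True, n = False, u = False

Set e = False.
  then (e OR NOT n) forces n = False.
  then (g OR n) forces g = True.
Set w = True.
  then (n OR NOT v OR NOT w) forces v = False.
Try b = True:
  (NOT b OR h OR n) forces h = True.
  (NOT g OR NOT h OR NOT u OR NOT w) forces u = False.
  clause (NOT b OR u OR v) is falsified — backtrack.
So b = False.
  then (b OR e OR h) forces h = True.
  then (NOT g OR NOT h OR NOT u OR NOT w) forces u = False.
All clauses satisfied.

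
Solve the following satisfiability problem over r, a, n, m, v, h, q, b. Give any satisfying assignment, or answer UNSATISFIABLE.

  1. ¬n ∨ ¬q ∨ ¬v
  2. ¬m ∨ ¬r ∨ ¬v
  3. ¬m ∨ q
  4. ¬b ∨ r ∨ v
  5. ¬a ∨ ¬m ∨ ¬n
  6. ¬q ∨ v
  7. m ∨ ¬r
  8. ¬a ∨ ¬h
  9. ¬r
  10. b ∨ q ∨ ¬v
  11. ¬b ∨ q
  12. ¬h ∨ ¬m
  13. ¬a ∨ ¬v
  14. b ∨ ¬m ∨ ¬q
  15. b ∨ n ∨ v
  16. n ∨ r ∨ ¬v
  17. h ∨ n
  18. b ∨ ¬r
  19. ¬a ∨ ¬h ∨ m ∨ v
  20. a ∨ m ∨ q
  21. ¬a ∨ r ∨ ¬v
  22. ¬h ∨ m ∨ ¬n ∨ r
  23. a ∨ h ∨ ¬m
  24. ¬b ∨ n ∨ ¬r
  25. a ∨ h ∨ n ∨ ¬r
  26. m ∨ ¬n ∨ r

The formula is unsatisfiable.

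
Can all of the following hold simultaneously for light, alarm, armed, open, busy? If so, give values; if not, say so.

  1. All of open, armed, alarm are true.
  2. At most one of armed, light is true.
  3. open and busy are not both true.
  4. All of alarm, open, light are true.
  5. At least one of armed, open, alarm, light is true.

Case light = True:
  (1) forces open = True.
  (1) forces armed = True.
  Constraint (2) is violated (armed=T, light=T) — contradiction.
Case light = False:
  Constraint (4) is violated (light=F) — contradiction.
Both cases fail — unsatisfiable.

Unsatisfiable — no assignment works.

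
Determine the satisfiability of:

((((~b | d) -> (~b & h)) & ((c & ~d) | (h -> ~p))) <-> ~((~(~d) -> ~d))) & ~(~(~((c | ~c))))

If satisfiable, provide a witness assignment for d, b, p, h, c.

The conjunct ~(~(~((c | ~c)))) is unsatisfiable on its own:
  c=F: evaluates to False.
  c=T: evaluates to False.
So the whole conjunction is unsatisfiable.

Unsatisfiable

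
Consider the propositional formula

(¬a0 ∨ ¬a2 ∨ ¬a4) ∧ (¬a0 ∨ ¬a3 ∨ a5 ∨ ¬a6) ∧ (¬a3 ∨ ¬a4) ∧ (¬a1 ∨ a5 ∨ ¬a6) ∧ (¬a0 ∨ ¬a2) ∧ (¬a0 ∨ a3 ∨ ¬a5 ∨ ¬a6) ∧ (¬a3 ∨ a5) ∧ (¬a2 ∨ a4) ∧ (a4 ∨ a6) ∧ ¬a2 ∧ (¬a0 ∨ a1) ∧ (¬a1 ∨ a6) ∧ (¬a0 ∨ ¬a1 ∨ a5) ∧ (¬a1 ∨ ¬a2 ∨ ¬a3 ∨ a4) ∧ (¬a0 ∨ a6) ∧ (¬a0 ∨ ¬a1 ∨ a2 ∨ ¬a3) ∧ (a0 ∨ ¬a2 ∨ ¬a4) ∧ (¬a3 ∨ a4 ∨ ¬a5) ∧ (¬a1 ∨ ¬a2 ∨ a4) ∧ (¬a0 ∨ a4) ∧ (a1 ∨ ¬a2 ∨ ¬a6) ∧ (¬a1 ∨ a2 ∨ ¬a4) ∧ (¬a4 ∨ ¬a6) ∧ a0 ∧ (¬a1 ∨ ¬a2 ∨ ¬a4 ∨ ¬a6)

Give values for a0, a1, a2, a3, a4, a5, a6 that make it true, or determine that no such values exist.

UNSATISFIABLE

Case a0 = True:
  (¬a0 ∨ ¬a2) forces a2 = False.
  (¬a0 ∨ a1) forces a1 = True.
  (¬a1 ∨ a6) forces a6 = True.
  (¬a1 ∨ a5 ∨ ¬a6) forces a5 = True.
  (¬a0 ∨ a3 ∨ ¬a5 ∨ ¬a6) forces a3 = True.
  Clause (¬a0 ∨ ¬a1 ∨ a2 ∨ ¬a3) is falsified — contradiction.
Case a0 = False:
  Clause (a0) is falsified — contradiction.
Both cases fail, so the formula is unsatisfiable.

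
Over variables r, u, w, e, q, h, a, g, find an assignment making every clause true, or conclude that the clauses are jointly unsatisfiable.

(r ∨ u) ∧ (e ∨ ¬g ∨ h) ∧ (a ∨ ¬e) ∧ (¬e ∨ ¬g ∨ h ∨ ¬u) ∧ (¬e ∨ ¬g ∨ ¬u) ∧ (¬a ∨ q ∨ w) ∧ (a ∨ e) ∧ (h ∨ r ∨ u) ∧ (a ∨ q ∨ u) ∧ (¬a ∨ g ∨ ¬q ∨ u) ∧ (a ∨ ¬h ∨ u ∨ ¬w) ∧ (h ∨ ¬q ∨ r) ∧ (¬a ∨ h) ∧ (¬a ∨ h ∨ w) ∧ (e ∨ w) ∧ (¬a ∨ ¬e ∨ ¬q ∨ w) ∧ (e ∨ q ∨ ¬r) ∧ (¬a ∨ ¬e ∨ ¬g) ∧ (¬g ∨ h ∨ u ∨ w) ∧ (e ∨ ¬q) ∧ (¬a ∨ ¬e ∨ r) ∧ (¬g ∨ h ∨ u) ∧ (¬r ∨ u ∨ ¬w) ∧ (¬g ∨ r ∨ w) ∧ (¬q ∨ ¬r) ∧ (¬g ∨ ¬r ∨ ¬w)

r: False, u: True, w: True, e: False, q: False, h: True, a: True, g: True

Set r = False.
  then (r ∨ u) forces u = True.
Try w = False:
  (e ∨ w) forces e = True.
  (a ∨ ¬e) forces a = True.
  clause (¬a ∨ ¬e ∨ r) is falsified — backtrack.
So w = True.
Try e = True:
  (a ∨ ¬e) forces a = True.
  clause (¬a ∨ ¬e ∨ r) is falsified — backtrack.
So e = False.
  then (a ∨ e) forces a = True.
  then (¬a ∨ h) forces h = True.
  then (e ∨ ¬q) forces q = False.
Set g = True.
All clauses satisfied.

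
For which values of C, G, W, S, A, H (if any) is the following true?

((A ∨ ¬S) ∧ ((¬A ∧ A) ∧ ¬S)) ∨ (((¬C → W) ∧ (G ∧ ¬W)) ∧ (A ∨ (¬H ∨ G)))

C = True; G = True; W = False; S = False; A = False; H = False

  ((A ∨ ¬S) ∧ ((¬A ∧ A) ∧ ¬S)) ∨ (((¬C → W) ∧ (G ∧ ¬W)) ∧ (A ∨ (¬H ∨ G))) = True
    (A ∨ ¬S) ∧ ((¬A ∧ A) ∧ ¬S) = False
      A ∨ ¬S = True
        ¬S = True
      (¬A ∧ A) ∧ ¬S = False
        ¬A ∧ A = False
          ¬A = True
        ¬S = True
    ((¬C → W) ∧ (G ∧ ¬W)) ∧ (A ∨ (¬H ∨ G)) = True
      (¬C → W) ∧ (G ∧ ¬W) = True
        ¬C → W = True
          ¬C = False
        G ∧ ¬W = True
          ¬W = True
      A ∨ (¬H ∨ G) = True
        ¬H ∨ G = True
          ¬H = True
The formula evaluates to True.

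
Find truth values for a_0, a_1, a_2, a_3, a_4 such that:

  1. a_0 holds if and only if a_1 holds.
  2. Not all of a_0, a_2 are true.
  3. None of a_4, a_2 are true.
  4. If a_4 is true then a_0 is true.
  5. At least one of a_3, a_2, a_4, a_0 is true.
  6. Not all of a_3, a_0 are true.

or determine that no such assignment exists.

a_0=F, a_1=F, a_2=F, a_3=T, a_4=F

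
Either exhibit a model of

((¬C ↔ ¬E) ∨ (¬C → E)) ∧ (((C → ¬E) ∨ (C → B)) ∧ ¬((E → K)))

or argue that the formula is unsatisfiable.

K = False, C = False, E = True, B = False

  (¬C ↔ ¬E) ∨ (¬C → E) = True
    ¬C ↔ ¬E = False
      ¬C = True
      ¬E = False
    ¬C → E = True
      ¬C = True
  ((C → ¬E) ∨ (C → B)) ∧ ¬((E → K)) = True
    (C → ¬E) ∨ (C → B) = True
      C → ¬E = True
        ¬E = False
      C → B = True
    ¬((E → K)) = True
      E → K = False
Both conjuncts True, so the formula holds.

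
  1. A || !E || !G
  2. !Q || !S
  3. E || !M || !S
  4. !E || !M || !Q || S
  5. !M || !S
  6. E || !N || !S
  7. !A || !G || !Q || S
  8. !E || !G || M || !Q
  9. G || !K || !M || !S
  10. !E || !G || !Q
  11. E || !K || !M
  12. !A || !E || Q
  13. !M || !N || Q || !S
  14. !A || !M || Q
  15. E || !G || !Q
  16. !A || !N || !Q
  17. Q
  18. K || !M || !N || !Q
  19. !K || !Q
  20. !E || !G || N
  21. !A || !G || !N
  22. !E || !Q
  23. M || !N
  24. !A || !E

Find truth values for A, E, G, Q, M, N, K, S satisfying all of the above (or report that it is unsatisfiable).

Unit clause (Q) forces Q = True.
In (!K || !Q) only !K is left, so K = False.
In (!E || !Q) only !E is left, so E = False.
In (!Q || !S) only !S is left, so S = False.
In (E || !G || !Q) only !G is left, so G = False.
Set A = True.
  then (!A || !N || !Q) forces N = False.
Set M = True.
All clauses satisfied.

A = True, E = False, G = False, Q = True, M = True, N = False, K = False, S = False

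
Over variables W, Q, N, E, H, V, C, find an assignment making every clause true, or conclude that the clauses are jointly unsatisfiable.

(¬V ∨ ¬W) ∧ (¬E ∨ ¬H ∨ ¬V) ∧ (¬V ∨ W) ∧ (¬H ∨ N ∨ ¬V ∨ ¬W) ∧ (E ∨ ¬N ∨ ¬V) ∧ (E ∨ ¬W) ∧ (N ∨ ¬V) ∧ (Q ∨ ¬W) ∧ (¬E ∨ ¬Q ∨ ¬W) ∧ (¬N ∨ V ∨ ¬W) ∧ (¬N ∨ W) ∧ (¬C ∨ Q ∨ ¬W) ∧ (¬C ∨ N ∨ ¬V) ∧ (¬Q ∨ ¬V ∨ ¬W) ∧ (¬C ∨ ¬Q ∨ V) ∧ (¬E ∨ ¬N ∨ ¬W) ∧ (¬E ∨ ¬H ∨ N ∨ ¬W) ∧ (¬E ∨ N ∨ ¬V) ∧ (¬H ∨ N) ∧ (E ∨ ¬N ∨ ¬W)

W = False, Q = True, N = False, E = True, H = False, V = False, C = False

Try W = True:
  (¬V ∨ ¬W) forces V = False.
  (E ∨ ¬W) forces E = True.
  (Q ∨ ¬W) forces Q = True.
  clause (¬E ∨ ¬Q ∨ ¬W) is falsified — backtrack.
So W = False.
  then (¬V ∨ W) forces V = False.
  then (¬N ∨ W) forces N = False.
  then (¬H ∨ N) forces H = False.
Set Q = True.
  then (¬C ∨ ¬Q ∨ V) forces C = False.
Set E = True.
All clauses satisfied.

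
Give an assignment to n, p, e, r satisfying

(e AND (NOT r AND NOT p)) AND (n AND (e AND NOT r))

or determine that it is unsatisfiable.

n=T; p=F; e=T; r=F

  e AND (NOT r AND NOT p) = True
    NOT r AND NOT p = True
      NOT r = True
      NOT p = True
  n AND (e AND NOT r) = True
    e AND NOT r = True
      NOT r = True
Both conjuncts True, so the formula holds.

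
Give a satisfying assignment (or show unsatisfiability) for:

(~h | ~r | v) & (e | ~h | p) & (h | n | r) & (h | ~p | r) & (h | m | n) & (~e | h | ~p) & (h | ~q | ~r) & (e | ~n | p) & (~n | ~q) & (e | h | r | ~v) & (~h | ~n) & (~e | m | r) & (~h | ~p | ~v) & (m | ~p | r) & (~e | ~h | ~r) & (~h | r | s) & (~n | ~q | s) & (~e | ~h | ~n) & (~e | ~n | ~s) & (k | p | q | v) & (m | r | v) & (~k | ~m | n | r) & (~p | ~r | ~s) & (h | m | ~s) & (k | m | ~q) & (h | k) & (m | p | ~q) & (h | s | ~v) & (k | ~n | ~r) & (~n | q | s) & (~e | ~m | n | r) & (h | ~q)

v: False; h: True; e: False; n: False; k: False; p: True; m: True; r: False; q: False; s: True

Set v = False.
Set h = True.
  then (~h | ~r | v) forces r = False.
  then (~h | ~n) forces n = False.
  then (~h | r | s) forces s = True.
  then (m | r | v) forces m = True.
  then (~k | ~m | n | r) forces k = False.
  then (~e | ~m | n | r) forces e = False.
  then (e | ~h | p) forces p = True.
Set q = False.
All clauses satisfied.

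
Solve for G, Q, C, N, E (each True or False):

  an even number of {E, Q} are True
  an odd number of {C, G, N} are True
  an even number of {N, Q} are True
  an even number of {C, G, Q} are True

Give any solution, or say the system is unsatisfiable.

The formula is unsatisfiable.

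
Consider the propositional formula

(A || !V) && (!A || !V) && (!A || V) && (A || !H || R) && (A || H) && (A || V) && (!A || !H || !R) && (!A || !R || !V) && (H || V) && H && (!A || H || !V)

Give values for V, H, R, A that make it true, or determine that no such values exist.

Case V = True:
  (A || !V) forces A = True.
  Clause (!A || !V) is falsified — contradiction.
Case V = False:
  (!A || V) forces A = False.
  Clause (A || V) is falsified — contradiction.
Both cases fail, so the formula is unsatisfiable.

UNSATISFIABLE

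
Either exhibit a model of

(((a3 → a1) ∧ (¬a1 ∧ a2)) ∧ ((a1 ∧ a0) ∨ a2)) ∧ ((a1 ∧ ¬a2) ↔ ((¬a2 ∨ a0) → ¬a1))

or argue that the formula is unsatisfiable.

Case a1 = True: the conjunct ¬a1 is False.
Case a1 = False: the conjunct (a1 ∧ ¬a2) ↔ ((¬a2 ∨ a0) → ¬a1) becomes (False ∧ ¬a2) ↔ ((¬a2 ∨ a0) → True) = False.
Both cases fail — unsatisfiable.

UNSATISFIABLE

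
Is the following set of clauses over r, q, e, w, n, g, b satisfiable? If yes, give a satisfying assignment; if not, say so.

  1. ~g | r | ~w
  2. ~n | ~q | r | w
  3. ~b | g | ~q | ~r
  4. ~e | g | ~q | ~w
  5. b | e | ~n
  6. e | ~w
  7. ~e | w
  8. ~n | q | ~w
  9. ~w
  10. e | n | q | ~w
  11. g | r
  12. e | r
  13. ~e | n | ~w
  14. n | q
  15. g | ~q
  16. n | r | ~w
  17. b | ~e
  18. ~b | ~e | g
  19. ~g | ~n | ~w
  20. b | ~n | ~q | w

Unit clause (~w) forces w = False.
In (~e | w) only ~e is left, so e = False.
In (e | r) only r is left, so r = True.
Set q = False.
  then (n | q) forces n = True.
  then (b | e | ~n) forces b = True.
Set g = False.
All clauses satisfied.

r=T; q=F; e=F; w=F; n=T; g=F; b=T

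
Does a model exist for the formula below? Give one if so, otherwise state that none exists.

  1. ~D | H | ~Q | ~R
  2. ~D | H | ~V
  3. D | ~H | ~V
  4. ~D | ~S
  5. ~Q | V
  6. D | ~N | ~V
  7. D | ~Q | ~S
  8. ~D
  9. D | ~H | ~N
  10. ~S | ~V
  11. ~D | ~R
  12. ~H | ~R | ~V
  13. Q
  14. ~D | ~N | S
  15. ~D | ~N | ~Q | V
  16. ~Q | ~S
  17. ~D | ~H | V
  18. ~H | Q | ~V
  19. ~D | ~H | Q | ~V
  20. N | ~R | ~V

Unit clause (~D) forces D = False.
Unit clause (Q) forces Q = True.
In (~Q | ~S) only ~S is left, so S = False.
In (~Q | V) only V is left, so V = True.
In (D | ~N | ~V) only ~N is left, so N = False.
In (N | ~R | ~V) only ~R is left, so R = False.
In (D | ~H | ~V) only ~H is left, so H = False.
All clauses satisfied.

S = False; V = True; R = False; Q = True; N = False; H = False; D = False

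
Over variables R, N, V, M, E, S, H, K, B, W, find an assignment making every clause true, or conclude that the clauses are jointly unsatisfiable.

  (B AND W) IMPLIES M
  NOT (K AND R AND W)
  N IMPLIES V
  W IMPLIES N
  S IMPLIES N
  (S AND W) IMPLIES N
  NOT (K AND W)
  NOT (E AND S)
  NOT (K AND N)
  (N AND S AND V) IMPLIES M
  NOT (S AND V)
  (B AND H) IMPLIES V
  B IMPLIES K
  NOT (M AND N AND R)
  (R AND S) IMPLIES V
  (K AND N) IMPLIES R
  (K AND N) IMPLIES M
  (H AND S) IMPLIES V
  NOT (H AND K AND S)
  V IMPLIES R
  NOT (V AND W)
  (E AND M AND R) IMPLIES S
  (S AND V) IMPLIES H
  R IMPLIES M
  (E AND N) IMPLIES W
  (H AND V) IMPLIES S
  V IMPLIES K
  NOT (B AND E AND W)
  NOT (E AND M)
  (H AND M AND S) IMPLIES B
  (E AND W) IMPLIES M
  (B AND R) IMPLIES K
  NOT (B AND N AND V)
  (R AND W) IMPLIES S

Set R = False.
  then (R OR NOT V) forces V = False.
  then (NOT N OR V) forces N = False.
  then (N OR NOT W) forces W = False.
  then (N OR NOT S) forces S = False.
Set M = False.
Set E = True.
Set H = False.
Set K = True.
Set B = False.
All clauses satisfied.

R=F, N=F, V=F, M=F, E=T, S=F, H=F, K=T, B=F, W=F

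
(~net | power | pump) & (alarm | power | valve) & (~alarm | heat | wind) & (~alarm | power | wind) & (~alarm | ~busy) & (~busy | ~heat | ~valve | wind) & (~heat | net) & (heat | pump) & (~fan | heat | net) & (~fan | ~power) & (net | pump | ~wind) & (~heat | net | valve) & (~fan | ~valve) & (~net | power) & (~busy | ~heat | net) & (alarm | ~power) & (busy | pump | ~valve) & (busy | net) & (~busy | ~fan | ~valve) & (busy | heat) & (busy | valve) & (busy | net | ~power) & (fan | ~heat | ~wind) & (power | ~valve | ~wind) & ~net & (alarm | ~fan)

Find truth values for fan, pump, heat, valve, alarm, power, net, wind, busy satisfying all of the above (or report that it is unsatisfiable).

Unit clause (~net) forces net = False.
In (~heat | net) only ~heat is left, so heat = False.
In (heat | pump) only pump is left, so pump = True.
In (~fan | heat | net) only ~fan is left, so fan = False.
In (busy | net) only busy is left, so busy = True.
In (~alarm | ~busy) only ~alarm is left, so alarm = False.
In (alarm | ~power) only ~power is left, so power = False.
In (alarm | power | valve) only valve is left, so valve = True.
In (power | ~valve | ~wind) only ~wind is left, so wind = False.
All clauses satisfied.

fan: False; pump: True; heat: False; valve: True; alarm: False; power: False; net: False; wind: False; busy: True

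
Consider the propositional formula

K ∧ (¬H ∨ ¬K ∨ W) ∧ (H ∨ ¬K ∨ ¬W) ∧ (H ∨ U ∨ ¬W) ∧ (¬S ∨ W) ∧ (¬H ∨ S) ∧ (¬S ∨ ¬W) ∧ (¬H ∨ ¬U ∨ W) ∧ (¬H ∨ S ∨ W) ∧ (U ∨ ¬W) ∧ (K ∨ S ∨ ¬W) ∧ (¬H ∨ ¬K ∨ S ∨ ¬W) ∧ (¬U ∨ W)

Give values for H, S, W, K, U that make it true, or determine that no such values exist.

H: False, S: False, W: False, K: True, U: False

Unit clause (K) forces K = True.
Try H = True:
  (¬H ∨ ¬K ∨ W) forces W = True.
  (¬H ∨ S) forces S = True.
  clause (¬S ∨ ¬W) is falsified — backtrack.
So H = False.
  then (H ∨ ¬K ∨ ¬W) forces W = False.
  then (¬S ∨ W) forces S = False.
  then (¬U ∨ W) forces U = False.
All clauses satisfied.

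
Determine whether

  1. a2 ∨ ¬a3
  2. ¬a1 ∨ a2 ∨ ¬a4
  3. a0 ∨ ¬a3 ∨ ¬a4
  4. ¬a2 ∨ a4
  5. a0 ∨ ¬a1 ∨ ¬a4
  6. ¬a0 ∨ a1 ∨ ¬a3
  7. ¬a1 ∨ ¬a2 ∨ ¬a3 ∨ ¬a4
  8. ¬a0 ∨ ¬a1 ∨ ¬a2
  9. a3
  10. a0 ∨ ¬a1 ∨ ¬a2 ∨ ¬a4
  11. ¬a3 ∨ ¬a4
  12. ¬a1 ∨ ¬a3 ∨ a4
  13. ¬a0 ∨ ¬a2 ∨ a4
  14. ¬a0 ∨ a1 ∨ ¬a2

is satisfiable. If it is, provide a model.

Unsatisfiable — no assignment works.

Case a3 = True:
  (a2 ∨ ¬a3) forces a2 = True.
  (¬a2 ∨ a4) forces a4 = True.
  Clause (¬a3 ∨ ¬a4) is falsified — contradiction.
Case a3 = False:
  Clause (a3) is falsified — contradiction.
Both cases fail, so the formula is unsatisfiable.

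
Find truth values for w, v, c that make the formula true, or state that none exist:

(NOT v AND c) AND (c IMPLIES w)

w = True, v = False, c = True

  NOT v AND c = True
    NOT v = True
  c IMPLIES w = True
Both conjuncts True, so the formula holds.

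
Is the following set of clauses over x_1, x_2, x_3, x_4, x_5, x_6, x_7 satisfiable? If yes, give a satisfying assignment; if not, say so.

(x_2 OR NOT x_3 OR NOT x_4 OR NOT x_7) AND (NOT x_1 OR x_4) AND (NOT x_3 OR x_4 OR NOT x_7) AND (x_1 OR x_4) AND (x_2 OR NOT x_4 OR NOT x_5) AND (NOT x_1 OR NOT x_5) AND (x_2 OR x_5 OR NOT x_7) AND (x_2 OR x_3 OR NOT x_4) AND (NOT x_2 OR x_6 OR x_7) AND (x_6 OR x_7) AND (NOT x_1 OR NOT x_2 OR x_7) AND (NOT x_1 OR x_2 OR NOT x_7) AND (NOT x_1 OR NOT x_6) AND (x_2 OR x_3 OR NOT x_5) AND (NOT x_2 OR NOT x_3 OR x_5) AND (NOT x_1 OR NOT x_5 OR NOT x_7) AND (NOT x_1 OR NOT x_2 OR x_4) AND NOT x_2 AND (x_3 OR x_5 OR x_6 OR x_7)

Unit clause (NOT x_2) forces x_2 = False.
Set x_1 = False.
  then (x_1 OR x_4) forces x_4 = True.
  then (x_2 OR NOT x_4 OR NOT x_5) forces x_5 = False.
  then (x_2 OR x_5 OR NOT x_7) forces x_7 = False.
  then (x_2 OR x_3 OR NOT x_4) forces x_3 = True.
  then (x_6 OR x_7) forces x_6 = True.
All clauses satisfied.

x_1 = False; x_2 = False; x_3 = True; x_4 = True; x_5 = False; x_6 = True; x_7 = False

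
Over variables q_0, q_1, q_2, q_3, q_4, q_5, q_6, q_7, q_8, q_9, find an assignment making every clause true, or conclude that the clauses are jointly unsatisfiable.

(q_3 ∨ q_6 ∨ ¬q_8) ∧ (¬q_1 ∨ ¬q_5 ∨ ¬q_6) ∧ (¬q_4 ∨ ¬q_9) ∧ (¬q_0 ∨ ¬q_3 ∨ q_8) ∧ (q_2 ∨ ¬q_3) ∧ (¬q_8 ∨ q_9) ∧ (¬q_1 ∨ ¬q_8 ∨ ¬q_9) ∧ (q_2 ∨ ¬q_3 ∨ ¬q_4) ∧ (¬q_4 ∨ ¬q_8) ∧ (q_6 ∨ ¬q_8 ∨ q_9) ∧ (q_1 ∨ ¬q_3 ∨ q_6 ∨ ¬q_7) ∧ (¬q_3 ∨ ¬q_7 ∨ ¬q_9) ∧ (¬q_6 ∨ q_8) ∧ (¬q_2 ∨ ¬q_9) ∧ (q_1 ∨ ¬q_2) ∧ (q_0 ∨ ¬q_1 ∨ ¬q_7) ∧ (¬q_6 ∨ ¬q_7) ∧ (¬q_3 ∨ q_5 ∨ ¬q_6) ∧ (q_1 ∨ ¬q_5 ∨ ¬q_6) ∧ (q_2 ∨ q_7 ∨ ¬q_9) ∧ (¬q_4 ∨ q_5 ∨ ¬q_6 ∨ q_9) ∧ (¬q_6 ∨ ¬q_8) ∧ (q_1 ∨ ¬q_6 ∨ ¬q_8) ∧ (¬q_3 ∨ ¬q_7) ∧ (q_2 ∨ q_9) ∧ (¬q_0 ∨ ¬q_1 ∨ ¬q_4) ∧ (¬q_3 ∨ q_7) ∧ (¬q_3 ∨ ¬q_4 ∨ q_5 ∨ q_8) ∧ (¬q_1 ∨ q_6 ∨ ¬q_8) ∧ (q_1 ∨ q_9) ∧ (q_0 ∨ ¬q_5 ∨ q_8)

Set q_0 = True.
Set q_1 = True.
  then (¬q_0 ∨ ¬q_1 ∨ ¬q_4) forces q_4 = False.
Set q_2 = True.
  then (¬q_2 ∨ ¬q_9) forces q_9 = False.
  then (¬q_8 ∨ q_9) forces q_8 = False.
  then (¬q_6 ∨ q_8) forces q_6 = False.
  then (¬q_0 ∨ ¬q_3 ∨ q_8) forces q_3 = False.
Set q_5 = True.
Set q_7 = True.
All clauses satisfied.

q_0: True; q_1: True; q_2: True; q_3: False; q_4: False; q_5: True; q_6: False; q_7: True; q_8: False; q_9: False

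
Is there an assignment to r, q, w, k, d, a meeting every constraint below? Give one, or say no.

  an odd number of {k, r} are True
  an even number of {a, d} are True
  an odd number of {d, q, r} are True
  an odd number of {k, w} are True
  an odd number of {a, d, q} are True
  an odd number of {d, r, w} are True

r=T, q=T, w=T, k=F, d=T, a=T

{k, r}: 1 true → odd ✓
{a, d}: 2 true → even ✓
{d, q, r}: 3 true → odd ✓
{k, w}: 1 true → odd ✓
{a, d, q}: 3 true → odd ✓
{d, r, w}: 3 true → odd ✓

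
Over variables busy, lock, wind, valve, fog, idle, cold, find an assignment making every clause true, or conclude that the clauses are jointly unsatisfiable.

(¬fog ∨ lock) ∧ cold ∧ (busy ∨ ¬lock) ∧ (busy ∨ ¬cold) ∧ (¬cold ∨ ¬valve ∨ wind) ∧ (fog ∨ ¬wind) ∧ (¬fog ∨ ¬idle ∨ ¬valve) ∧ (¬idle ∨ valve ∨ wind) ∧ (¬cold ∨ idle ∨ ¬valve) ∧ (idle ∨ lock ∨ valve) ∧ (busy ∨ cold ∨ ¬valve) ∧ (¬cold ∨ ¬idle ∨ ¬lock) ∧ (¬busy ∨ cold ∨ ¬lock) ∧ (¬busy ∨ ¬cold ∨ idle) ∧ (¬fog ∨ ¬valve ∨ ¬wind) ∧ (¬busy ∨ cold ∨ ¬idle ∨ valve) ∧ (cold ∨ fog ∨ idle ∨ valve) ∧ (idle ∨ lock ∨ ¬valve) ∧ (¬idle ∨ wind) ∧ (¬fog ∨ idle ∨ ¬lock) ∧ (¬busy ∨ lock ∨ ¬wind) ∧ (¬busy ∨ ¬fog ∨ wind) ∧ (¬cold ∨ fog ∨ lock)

No satisfying assignment exists.

Case cold = True:
  (busy ∨ ¬cold) forces busy = True.
  (¬busy ∨ ¬cold ∨ idle) forces idle = True.
  (¬cold ∨ ¬idle ∨ ¬lock) forces lock = False.
  (¬fog ∨ lock) forces fog = False.
  Clause (¬cold ∨ fog ∨ lock) is falsified — contradiction.
Case cold = False:
  Clause (cold) is falsified — contradiction.
Both cases fail, so the formula is unsatisfiable.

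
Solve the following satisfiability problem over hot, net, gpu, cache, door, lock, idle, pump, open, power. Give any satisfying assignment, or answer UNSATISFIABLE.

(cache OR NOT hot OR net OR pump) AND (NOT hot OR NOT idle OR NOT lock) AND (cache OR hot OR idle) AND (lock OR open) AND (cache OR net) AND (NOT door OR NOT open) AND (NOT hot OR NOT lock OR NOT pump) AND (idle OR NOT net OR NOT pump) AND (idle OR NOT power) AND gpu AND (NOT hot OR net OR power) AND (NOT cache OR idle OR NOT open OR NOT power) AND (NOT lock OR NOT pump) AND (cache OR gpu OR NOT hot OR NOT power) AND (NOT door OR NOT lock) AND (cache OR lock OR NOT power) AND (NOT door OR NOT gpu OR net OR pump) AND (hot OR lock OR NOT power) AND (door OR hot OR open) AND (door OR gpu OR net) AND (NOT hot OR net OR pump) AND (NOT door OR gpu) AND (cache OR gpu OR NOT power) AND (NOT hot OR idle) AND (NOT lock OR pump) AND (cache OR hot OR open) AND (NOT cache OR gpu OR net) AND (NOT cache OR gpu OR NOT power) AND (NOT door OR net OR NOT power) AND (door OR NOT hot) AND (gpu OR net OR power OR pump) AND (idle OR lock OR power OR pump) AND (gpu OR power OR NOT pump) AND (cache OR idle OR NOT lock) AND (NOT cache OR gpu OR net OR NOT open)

hot: False; net: True; gpu: True; cache: False; door: False; lock: False; idle: True; pump: False; open: True; power: False

Unit clause (gpu) forces gpu = True.
Try hot = True:
  (NOT hot OR idle) forces idle = True.
  (NOT hot OR NOT idle OR NOT lock) forces lock = False.
  (lock OR open) forces open = True.
  (NOT door OR NOT open) forces door = False.
  clause (door OR NOT hot) is falsified — backtrack.
So hot = False.
Set net = True.
Set cache = False.
  then (cache OR hot OR idle) forces idle = True.
  then (cache OR hot OR open) forces open = True.
  then (NOT door OR NOT open) forces door = False.
Try lock = True:
  (NOT lock OR NOT pump) forces pump = False.
  clause (NOT lock OR pump) is falsified — backtrack.
So lock = False.
  then (cache OR lock OR NOT power) forces power = False.
Set pump = False.
All clauses satisfied.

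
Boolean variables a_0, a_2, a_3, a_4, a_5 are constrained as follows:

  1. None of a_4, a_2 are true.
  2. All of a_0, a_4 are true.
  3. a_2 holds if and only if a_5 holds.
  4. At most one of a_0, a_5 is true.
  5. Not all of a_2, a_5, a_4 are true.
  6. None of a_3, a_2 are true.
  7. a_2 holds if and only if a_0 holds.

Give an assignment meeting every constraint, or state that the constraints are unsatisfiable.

Case a_4 = True:
  Constraint (1) is violated (a_4=T) — contradiction.
Case a_4 = False:
  Constraint (2) is violated (a_4=F) — contradiction.
Both cases fail — unsatisfiable.

Unsatisfiable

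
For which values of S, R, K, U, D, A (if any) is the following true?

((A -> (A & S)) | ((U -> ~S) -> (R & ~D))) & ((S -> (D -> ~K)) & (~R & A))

S: True, R: False, K: False, U: True, D: False, A: True

  (A -> (A & S)) | ((U -> ~S) -> (R & ~D)) = True
    A -> (A & S) = True
      A & S = True
    (U -> ~S) -> (R & ~D) = True
      U -> ~S = False
        ~S = False
      R & ~D = False
        ~D = True
  (S -> (D -> ~K)) & (~R & A) = True
    S -> (D -> ~K) = True
      D -> ~K = True
        ~K = True
    ~R & A = True
      ~R = True
Both conjuncts True, so the formula holds.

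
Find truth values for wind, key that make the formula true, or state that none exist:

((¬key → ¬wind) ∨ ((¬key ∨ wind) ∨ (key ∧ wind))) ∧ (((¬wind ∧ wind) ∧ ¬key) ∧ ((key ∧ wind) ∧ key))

Case wind = True: the conjunct ¬wind is False.
Case wind = False: the conjunct wind is False.
Both cases fail — unsatisfiable.

UNSATISFIABLE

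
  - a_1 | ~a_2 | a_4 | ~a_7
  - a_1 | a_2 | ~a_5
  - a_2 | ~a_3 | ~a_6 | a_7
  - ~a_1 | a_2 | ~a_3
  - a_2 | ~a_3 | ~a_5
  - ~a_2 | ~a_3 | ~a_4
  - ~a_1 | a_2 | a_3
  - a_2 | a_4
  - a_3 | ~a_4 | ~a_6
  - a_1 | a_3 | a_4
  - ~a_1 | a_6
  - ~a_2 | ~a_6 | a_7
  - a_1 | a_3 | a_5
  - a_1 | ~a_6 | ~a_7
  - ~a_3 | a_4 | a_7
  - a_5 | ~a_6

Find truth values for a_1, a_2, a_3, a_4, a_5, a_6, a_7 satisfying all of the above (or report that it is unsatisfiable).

a_1 = False, a_2 = True, a_3 = False, a_4 = True, a_5 = True, a_6 = False, a_7 = True

Set a_1 = False.
Set a_2 = True.
Set a_3 = False.
  then (a_1 | a_3 | a_4) forces a_4 = True.
  then (a_1 | a_3 | a_5) forces a_5 = True.
  then (a_3 | ~a_4 | ~a_6) forces a_6 = False.
Set a_7 = True.
All clauses satisfied.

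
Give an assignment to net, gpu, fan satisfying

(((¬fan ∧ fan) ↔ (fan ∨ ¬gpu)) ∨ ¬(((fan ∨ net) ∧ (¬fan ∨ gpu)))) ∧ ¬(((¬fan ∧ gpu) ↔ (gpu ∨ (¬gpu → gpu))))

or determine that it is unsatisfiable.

Case gpu = True: the formula simplifies to (((¬fan ∧ fan) ↔ fan) ∨ ¬((fan ∨ net))) ∧ ¬(¬fan).
  fan = True: the conjunct ((¬fan ∧ fan) ↔ fan) ∨ ¬((fan ∨ net)) becomes (False ↔ True) ∨ ¬True = False.
  fan = False: the conjunct ¬(¬fan) becomes ¬(¬False) = False.
Case gpu = False: the conjunct ¬(((¬fan ∧ gpu) ↔ (gpu ∨ (¬gpu → gpu)))) becomes ¬((False ↔ False)) = False.
Both cases fail — unsatisfiable.

UNSATISFIABLE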